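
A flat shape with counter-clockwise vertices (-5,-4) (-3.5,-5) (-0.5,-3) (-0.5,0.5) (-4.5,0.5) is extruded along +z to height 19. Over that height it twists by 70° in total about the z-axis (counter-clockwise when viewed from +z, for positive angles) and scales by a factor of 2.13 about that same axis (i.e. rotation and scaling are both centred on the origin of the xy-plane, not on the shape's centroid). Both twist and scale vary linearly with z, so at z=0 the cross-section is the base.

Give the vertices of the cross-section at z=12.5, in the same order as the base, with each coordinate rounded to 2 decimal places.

t = z/height = 12.5/19 = 0.657895
s = 1 + (scale-1)·z/height = 1 + (2.13-1)·12.5/19 = 1.743421
θ = twist·z/height = 70°·12.5/19 = 46.0526° = 0.803770 rad
cos θ = 0.693997, sin θ = 0.719978 (intermediates below are computed at full precision and shown rounded to 5 d.p.)
v1: (-5,-4) → rotate → (-0.59008,-6.37588) → ×s → (-1.02875,-11.11584) → (-1.03,-11.12)
v2: (-3.5,-5) → rotate → (1.17090,-5.98991) → ×s → (2.04137,-10.44293) → (2.04,-10.44)
v3: (-0.5,-3) → rotate → (1.81293,-2.44198) → ×s → (3.16071,-4.25740) → (3.16,-4.26)
v4: (-0.5,0.5) → rotate → (-0.70699,-0.01299) → ×s → (-1.23258,-0.02265) → (-1.23,-0.02)
v5: (-4.5,0.5) → rotate → (-3.48298,-2.89290) → ×s → (-6.07229,-5.04354) → (-6.07,-5.04)

Cross-section at z=12.5: (-1.03,-11.12) (2.04,-10.44) (3.16,-4.26) (-1.23,-0.02) (-6.07,-5.04)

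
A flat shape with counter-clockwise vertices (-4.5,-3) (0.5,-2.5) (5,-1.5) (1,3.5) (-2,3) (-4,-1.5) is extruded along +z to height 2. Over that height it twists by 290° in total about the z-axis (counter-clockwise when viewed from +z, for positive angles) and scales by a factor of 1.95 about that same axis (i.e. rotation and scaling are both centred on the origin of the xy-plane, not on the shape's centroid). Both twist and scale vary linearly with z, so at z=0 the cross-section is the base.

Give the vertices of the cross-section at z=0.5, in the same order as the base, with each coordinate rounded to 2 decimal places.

Cross-section at z=0.5: (1.87,-6.43) (3.14,-0.34) (3.63,5.34) (-3.76,2.48) (-4.28,-1.24) (0.28,-5.28)

t = z/height = 0.5/2 = 0.25
s = 1 + (scale-1)·z/height = 1 + (1.95-1)·0.5/2 = 1.237500
θ = twist·z/height = 290°·0.5/2 = 72.5000° = 1.265364 rad
cos θ = 0.300706, sin θ = 0.953717 (intermediates below are computed at full precision and shown rounded to 5 d.p.)
v1: (-4.5,-3) → rotate → (1.50797,-5.19384) → ×s → (1.86612,-6.42738) → (1.87,-6.43)
v2: (0.5,-2.5) → rotate → (2.53465,-0.27491) → ×s → (3.13662,-0.34020) → (3.14,-0.34)
v3: (5,-1.5) → rotate → (2.93410,4.31753) → ×s → (3.63095,5.34294) → (3.63,5.34)
v4: (1,3.5) → rotate → (-3.03730,2.00619) → ×s → (-3.75866,2.48266) → (-3.76,2.48)
v5: (-2,3) → rotate → (-3.46256,-1.00532) → ×s → (-4.28492,-1.24408) → (-4.28,-1.24)
v6: (-4,-1.5) → rotate → (0.22775,-4.26593) → ×s → (0.28184,-5.27908) → (0.28,-5.28)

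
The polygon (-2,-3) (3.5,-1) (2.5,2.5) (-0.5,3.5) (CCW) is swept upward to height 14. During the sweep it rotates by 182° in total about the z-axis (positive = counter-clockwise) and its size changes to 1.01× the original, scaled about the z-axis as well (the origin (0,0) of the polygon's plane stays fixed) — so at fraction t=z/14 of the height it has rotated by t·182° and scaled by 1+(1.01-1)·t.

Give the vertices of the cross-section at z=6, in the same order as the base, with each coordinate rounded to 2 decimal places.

Cross-section at z=6: (2.53,-2.59) (1.71,3.23) (-1.93,2.98) (-3.54,0.24)

t = z/height = 6/14 = 0.428571
s = 1 + (scale-1)·z/height = 1 + (1.01-1)·6/14 = 1.004286
θ = twist·z/height = 182°·6/14 = 78.0000° = 1.361357 rad
cos θ = 0.207912, sin θ = 0.978148 (intermediates below are computed at full precision and shown rounded to 5 d.p.)
v1: (-2,-3) → rotate → (2.51862,-2.58003) → ×s → (2.52941,-2.59109) → (2.53,-2.59)
v2: (3.5,-1) → rotate → (1.70584,3.21560) → ×s → (1.71315,3.22939) → (1.71,3.23)
v3: (2.5,2.5) → rotate → (-1.92559,2.96515) → ×s → (-1.93384,2.97786) → (-1.93,2.98)
v4: (-0.5,3.5) → rotate → (-3.52747,0.23862) → ×s → (-3.54259,0.23964) → (-3.54,0.24)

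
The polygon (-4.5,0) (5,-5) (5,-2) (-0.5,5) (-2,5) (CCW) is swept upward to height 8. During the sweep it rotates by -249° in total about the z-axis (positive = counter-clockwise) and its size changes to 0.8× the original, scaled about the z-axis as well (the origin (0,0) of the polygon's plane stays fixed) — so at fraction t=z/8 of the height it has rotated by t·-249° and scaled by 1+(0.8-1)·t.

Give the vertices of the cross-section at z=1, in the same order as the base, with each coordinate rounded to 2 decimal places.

Cross-section at z=1: (-3.76,2.27) (1.65,-6.69) (3.17,-4.19) (2.10,4.43) (0.85,5.18)

t = z/height = 1/8 = 0.125
s = 1 + (scale-1)·z/height = 1 + (0.8-1)·1/8 = 0.975000
θ = twist·z/height = -249°·1/8 = -31.1250° = -0.543234 rad
cos θ = 0.856042, sin θ = -0.516907 (intermediates below are computed at full precision and shown rounded to 5 d.p.)
v1: (-4.5,0) → rotate → (-3.85219,2.32608) → ×s → (-3.75588,2.26793) → (-3.76,2.27)
v2: (5,-5) → rotate → (1.69567,-6.86474) → ×s → (1.65328,-6.69312) → (1.65,-6.69)
v3: (5,-2) → rotate → (3.24639,-4.29662) → ×s → (3.16523,-4.18920) → (3.17,-4.19)
v4: (-0.5,5) → rotate → (2.15651,4.53866) → ×s → (2.10260,4.42520) → (2.10,4.43)
v5: (-2,5) → rotate → (0.87245,5.31402) → ×s → (0.85064,5.18117) → (0.85,5.18)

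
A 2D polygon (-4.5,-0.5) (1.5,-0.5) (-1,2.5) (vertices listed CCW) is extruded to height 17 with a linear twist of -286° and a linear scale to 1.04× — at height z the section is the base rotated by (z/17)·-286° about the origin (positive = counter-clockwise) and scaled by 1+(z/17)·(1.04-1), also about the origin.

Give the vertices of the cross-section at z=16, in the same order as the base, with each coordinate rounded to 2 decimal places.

t = z/height = 16/17 = 0.941176
s = 1 + (scale-1)·z/height = 1 + (1.04-1)·16/17 = 1.037647
θ = twist·z/height = -286°·16/17 = -269.1765° = -4.698016 rad
cos θ = -0.014373, sin θ = 0.999897 (intermediates below are computed at full precision and shown rounded to 5 d.p.)
v1: (-4.5,-0.5) → rotate → (0.56463,-4.49235) → ×s → (0.58588,-4.66147) → (0.59,-4.66)
v2: (1.5,-0.5) → rotate → (0.47839,1.50703) → ×s → (0.49640,1.56377) → (0.50,1.56)
v3: (-1,2.5) → rotate → (-2.48537,-1.03583) → ×s → (-2.57894,-1.07482) → (-2.58,-1.07)

Cross-section at z=16: (0.59,-4.66) (0.50,1.56) (-2.58,-1.07)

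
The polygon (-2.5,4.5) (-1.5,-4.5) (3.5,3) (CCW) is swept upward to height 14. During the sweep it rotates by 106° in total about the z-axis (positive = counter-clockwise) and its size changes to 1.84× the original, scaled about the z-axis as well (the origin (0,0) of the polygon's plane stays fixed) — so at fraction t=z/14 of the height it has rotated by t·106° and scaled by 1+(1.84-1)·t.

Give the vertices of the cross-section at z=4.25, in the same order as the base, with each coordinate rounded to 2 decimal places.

Cross-section at z=4.25: (-5.66,3.11) (1.41,-5.78) (1.71,5.53)

t = z/height = 4.25/14 = 0.303571
s = 1 + (scale-1)·z/height = 1 + (1.84-1)·4.25/14 = 1.255000
θ = twist·z/height = 106°·4.25/14 = 32.1786° = 0.561622 rad
cos θ = 0.846392, sin θ = 0.532560 (intermediates below are computed at full precision and shown rounded to 5 d.p.)
v1: (-2.5,4.5) → rotate → (-4.51250,2.47737) → ×s → (-5.66319,3.10909) → (-5.66,3.11)
v2: (-1.5,-4.5) → rotate → (1.12693,-4.60761) → ×s → (1.41430,-5.78254) → (1.41,-5.78)
v3: (3.5,3) → rotate → (1.36469,4.40314) → ×s → (1.71269,5.52594) → (1.71,5.53)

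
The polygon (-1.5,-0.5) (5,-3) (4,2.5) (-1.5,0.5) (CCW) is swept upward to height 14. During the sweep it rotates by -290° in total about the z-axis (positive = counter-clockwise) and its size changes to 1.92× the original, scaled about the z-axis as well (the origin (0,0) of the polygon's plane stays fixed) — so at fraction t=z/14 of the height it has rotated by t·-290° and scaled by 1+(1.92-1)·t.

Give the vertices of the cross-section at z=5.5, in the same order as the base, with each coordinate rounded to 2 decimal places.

t = z/height = 5.5/14 = 0.392857
s = 1 + (scale-1)·z/height = 1 + (1.92-1)·5.5/14 = 1.361429
θ = twist·z/height = -290°·5.5/14 = -113.9286° = -1.988429 rad
cos θ = -0.405597, sin θ = -0.914052 (intermediates below are computed at full precision and shown rounded to 5 d.p.)
v1: (-1.5,-0.5) → rotate → (0.15137,1.57388) → ×s → (0.20608,2.14272) → (0.21,2.14)
v2: (5,-3) → rotate → (-4.77014,-3.35347) → ×s → (-6.49421,-4.56551) → (-6.49,-4.57)
v3: (4,2.5) → rotate → (0.66274,-4.67020) → ×s → (0.90227,-6.35814) → (0.90,-6.36)
v4: (-1.5,0.5) → rotate → (1.06542,1.16828) → ×s → (1.45050,1.59053) → (1.45,1.59)

Cross-section at z=5.5: (0.21,2.14) (-6.49,-4.57) (0.90,-6.36) (1.45,1.59)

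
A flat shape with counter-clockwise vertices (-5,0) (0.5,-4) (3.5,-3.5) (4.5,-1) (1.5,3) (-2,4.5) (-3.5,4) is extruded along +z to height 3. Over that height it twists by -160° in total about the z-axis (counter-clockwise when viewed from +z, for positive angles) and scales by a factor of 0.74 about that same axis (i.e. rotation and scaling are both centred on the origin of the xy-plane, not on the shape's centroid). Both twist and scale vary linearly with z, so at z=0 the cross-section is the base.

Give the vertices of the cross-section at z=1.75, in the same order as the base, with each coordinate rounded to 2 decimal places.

t = z/height = 1.75/3 = 0.583333
s = 1 + (scale-1)·z/height = 1 + (0.74-1)·1.75/3 = 0.848333
θ = twist·z/height = -160°·1.75/3 = -93.3333° = -1.628974 rad
cos θ = -0.058145, sin θ = -0.998308 (intermediates below are computed at full precision and shown rounded to 5 d.p.)
v1: (-5,0) → rotate → (0.29072,4.99154) → ×s → (0.24663,4.23449) → (0.25,4.23)
v2: (0.5,-4) → rotate → (-4.02231,-0.26657) → ×s → (-3.41226,-0.22614) → (-3.41,-0.23)
v3: (3.5,-3.5) → rotate → (-3.69759,-3.29057) → ×s → (-3.13678,-2.79150) → (-3.14,-2.79)
v4: (4.5,-1) → rotate → (-1.25996,-4.43424) → ×s → (-1.06887,-3.76172) → (-1.07,-3.76)
v5: (1.5,3) → rotate → (2.90771,-1.67190) → ×s → (2.46670,-1.41833) → (2.47,-1.42)
v6: (-2,4.5) → rotate → (4.60868,1.73496) → ×s → (3.90969,1.47183) → (3.91,1.47)
v7: (-3.5,4) → rotate → (4.19674,3.26150) → ×s → (3.56023,2.76684) → (3.56,2.77)

Cross-section at z=1.75: (0.25,4.23) (-3.41,-0.23) (-3.14,-2.79) (-1.07,-3.76) (2.47,-1.42) (3.91,1.47) (3.56,2.77)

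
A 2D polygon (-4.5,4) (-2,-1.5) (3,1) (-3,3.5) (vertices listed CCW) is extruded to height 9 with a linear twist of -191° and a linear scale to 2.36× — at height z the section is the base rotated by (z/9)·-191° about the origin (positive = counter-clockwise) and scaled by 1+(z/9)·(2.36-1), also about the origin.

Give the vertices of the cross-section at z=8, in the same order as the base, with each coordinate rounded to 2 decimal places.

t = z/height = 8/9 = 0.888889
s = 1 + (scale-1)·z/height = 1 + (2.36-1)·8/9 = 2.208889
θ = twist·z/height = -191°·8/9 = -169.7778° = -2.963181 rad
cos θ = -0.984127, sin θ = -0.177466 (intermediates below are computed at full precision and shown rounded to 5 d.p.)
v1: (-4.5,4) → rotate → (5.13844,-3.13791) → ×s → (11.35024,-6.93129) → (11.35,-6.93)
v2: (-2,-1.5) → rotate → (1.70205,1.83112) → ×s → (3.75965,4.04475) → (3.76,4.04)
v3: (3,1) → rotate → (-2.77491,-1.51653) → ×s → (-6.12948,-3.34984) → (-6.13,-3.35)
v4: (-3,3.5) → rotate → (3.57351,-2.91204) → ×s → (7.89349,-6.43238) → (7.89,-6.43)

Cross-section at z=8: (11.35,-6.93) (3.76,4.04) (-6.13,-3.35) (7.89,-6.43)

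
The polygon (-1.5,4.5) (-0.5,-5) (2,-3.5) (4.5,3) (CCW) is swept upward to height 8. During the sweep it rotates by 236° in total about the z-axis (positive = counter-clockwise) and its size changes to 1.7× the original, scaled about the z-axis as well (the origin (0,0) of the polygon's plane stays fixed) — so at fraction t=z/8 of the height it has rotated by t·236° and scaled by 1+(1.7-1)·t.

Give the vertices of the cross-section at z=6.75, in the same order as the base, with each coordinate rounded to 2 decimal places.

t = z/height = 6.75/8 = 0.84375
s = 1 + (scale-1)·z/height = 1 + (1.7-1)·6.75/8 = 1.590625
θ = twist·z/height = 236°·6.75/8 = 199.1250° = 3.475387 rad
cos θ = -0.944806, sin θ = -0.327630 (intermediates below are computed at full precision and shown rounded to 5 d.p.)
v1: (-1.5,4.5) → rotate → (2.89154,-3.76018) → ×s → (4.59936,-5.98104) → (4.60,-5.98)
v2: (-0.5,-5) → rotate → (-1.16575,4.88785) → ×s → (-1.85427,7.77473) → (-1.85,7.77)
v3: (2,-3.5) → rotate → (-3.03632,2.65156) → ×s → (-4.82964,4.21764) → (-4.83,4.22)
v4: (4.5,3) → rotate → (-3.26874,-4.30875) → ×s → (-5.19933,-6.85361) → (-5.20,-6.85)

Cross-section at z=6.75: (4.60,-5.98) (-1.85,7.77) (-4.83,4.22) (-5.20,-6.85)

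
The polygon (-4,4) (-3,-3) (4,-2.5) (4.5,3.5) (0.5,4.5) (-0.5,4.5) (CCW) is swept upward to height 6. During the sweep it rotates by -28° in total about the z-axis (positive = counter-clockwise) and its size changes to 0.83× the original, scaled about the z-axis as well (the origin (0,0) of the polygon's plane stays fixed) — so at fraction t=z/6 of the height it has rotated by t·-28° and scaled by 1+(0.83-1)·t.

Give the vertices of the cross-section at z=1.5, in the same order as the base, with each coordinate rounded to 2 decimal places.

Cross-section at z=1.5: (-3.33,4.27) (-3.20,-2.50) (3.51,-2.84) (4.69,2.80) (1.00,4.22) (0.05,4.33)

t = z/height = 1.5/6 = 0.25
s = 1 + (scale-1)·z/height = 1 + (0.83-1)·1.5/6 = 0.957500
θ = twist·z/height = -28°·1.5/6 = -7.0000° = -0.122173 rad
cos θ = 0.992546, sin θ = -0.121869 (intermediates below are computed at full precision and shown rounded to 5 d.p.)
v1: (-4,4) → rotate → (-3.48271,4.45766) → ×s → (-3.33469,4.26821) → (-3.33,4.27)
v2: (-3,-3) → rotate → (-3.34325,-2.61203) → ×s → (-3.20116,-2.50102) → (-3.20,-2.50)
v3: (4,-2.5) → rotate → (3.66551,-2.96884) → ×s → (3.50973,-2.84267) → (3.51,-2.84)
v4: (4.5,3.5) → rotate → (4.89300,2.92550) → ×s → (4.68505,2.80117) → (4.69,2.80)
v5: (0.5,4.5) → rotate → (1.04469,4.40552) → ×s → (1.00029,4.21829) → (1.00,4.22)
v6: (-0.5,4.5) → rotate → (0.05214,4.52739) → ×s → (0.04992,4.33498) → (0.05,4.33)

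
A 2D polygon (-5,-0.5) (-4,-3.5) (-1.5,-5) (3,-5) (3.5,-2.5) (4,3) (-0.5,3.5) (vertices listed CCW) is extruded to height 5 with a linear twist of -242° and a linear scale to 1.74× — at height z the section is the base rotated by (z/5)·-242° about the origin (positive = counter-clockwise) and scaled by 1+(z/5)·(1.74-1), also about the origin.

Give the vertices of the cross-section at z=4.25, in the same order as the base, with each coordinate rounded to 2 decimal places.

Cross-section at z=4.25: (7.69,-2.80) (8.34,2.31) (5.73,6.28) (-0.87,9.46) (-3.37,6.14) (-7.99,-1.58) (-1.74,-5.49)

t = z/height = 4.25/5 = 0.85
s = 1 + (scale-1)·z/height = 1 + (1.74-1)·4.25/5 = 1.629000
θ = twist·z/height = -242°·4.25/5 = -205.7000° = -3.590142 rad
cos θ = -0.901077, sin θ = 0.433659 (intermediates below are computed at full precision and shown rounded to 5 d.p.)
v1: (-5,-0.5) → rotate → (4.72221,-1.71776) → ×s → (7.69249,-2.79823) → (7.69,-2.80)
v2: (-4,-3.5) → rotate → (5.12211,1.41913) → ×s → (8.34393,2.31177) → (8.34,2.31)
v3: (-1.5,-5) → rotate → (3.51991,3.85490) → ×s → (5.73393,6.27963) → (5.73,6.28)
v4: (3,-5) → rotate → (-0.53494,5.80636) → ×s → (-0.87141,9.45856) → (-0.87,9.46)
v5: (3.5,-2.5) → rotate → (-2.06962,3.77050) → ×s → (-3.37141,6.14214) → (-3.37,6.14)
v6: (4,3) → rotate → (-4.90529,-0.96859) → ×s → (-7.99071,-1.57784) → (-7.99,-1.58)
v7: (-0.5,3.5) → rotate → (-1.06727,-3.37060) → ×s → (-1.73858,-5.49071) → (-1.74,-5.49)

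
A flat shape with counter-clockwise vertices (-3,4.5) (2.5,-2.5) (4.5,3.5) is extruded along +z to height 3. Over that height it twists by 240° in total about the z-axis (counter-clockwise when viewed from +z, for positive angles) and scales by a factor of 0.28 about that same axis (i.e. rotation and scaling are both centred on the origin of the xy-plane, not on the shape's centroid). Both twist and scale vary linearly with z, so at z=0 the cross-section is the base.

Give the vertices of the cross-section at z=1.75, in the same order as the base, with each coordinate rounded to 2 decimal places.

t = z/height = 1.75/3 = 0.583333
s = 1 + (scale-1)·z/height = 1 + (0.28-1)·1.75/3 = 0.580000
θ = twist·z/height = 240°·1.75/3 = 140.0000° = 2.443461 rad
cos θ = -0.766044, sin θ = 0.642788 (intermediates below are computed at full precision and shown rounded to 5 d.p.)
v1: (-3,4.5) → rotate → (-0.59441,-5.37556) → ×s → (-0.34476,-3.11783) → (-0.34,-3.12)
v2: (2.5,-2.5) → rotate → (-0.30814,3.52208) → ×s → (-0.17872,2.04281) → (-0.18,2.04)
v3: (4.5,3.5) → rotate → (-5.69696,0.21139) → ×s → (-3.30423,0.12261) → (-3.30,0.12)

Cross-section at z=1.75: (-0.34,-3.12) (-0.18,2.04) (-3.30,0.12)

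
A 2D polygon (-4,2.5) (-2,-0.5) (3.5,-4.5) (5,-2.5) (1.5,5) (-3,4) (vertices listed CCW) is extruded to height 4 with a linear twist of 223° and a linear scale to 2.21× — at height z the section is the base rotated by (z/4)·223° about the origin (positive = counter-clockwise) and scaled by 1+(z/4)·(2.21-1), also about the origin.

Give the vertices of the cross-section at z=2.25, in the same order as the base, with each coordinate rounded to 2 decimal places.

Cross-section at z=2.25: (0.47,-7.91) (2.63,-2.25) (2.75,9.18) (-1.45,9.28) (-8.31,-2.82) (-2.55,-8.01)

t = z/height = 2.25/4 = 0.5625
s = 1 + (scale-1)·z/height = 1 + (2.21-1)·2.25/4 = 1.680625
θ = twist·z/height = 223°·2.25/4 = 125.4375° = 2.189297 rad
cos θ = -0.579815, sin θ = 0.814748 (intermediates below are computed at full precision and shown rounded to 5 d.p.)
v1: (-4,2.5) → rotate → (0.28239,-4.70853) → ×s → (0.47459,-7.91327) → (0.47,-7.91)
v2: (-2,-0.5) → rotate → (1.56700,-1.33959) → ×s → (2.63354,-2.25135) → (2.63,-2.25)
v3: (3.5,-4.5) → rotate → (1.63702,5.46079) → ×s → (2.75121,9.17753) → (2.75,9.18)
v4: (5,-2.5) → rotate → (-0.86220,5.52328) → ×s → (-1.44904,9.28256) → (-1.45,9.28)
v5: (1.5,5) → rotate → (-4.94346,-1.67695) → ×s → (-8.30811,-2.81832) → (-8.31,-2.82)
v6: (-3,4) → rotate → (-1.51955,-4.76350) → ×s → (-2.55379,-8.00566) → (-2.55,-8.01)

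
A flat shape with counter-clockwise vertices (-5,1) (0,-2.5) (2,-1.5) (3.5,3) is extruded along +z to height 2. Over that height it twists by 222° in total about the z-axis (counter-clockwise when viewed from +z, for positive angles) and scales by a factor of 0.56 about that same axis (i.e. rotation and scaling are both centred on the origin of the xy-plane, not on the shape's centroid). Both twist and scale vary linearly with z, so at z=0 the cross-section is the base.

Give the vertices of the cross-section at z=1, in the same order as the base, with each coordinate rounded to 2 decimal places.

t = z/height = 1/2 = 0.5
s = 1 + (scale-1)·z/height = 1 + (0.56-1)·1/2 = 0.780000
θ = twist·z/height = 222°·1/2 = 111.0000° = 1.937315 rad
cos θ = -0.358368, sin θ = 0.933580 (intermediates below are computed at full precision and shown rounded to 5 d.p.)
v1: (-5,1) → rotate → (0.85826,-5.02627) → ×s → (0.66944,-3.92049) → (0.67,-3.92)
v2: (0,-2.5) → rotate → (2.33395,0.89592) → ×s → (1.82048,0.69882) → (1.82,0.70)
v3: (2,-1.5) → rotate → (0.68363,2.40471) → ×s → (0.53324,1.87568) → (0.53,1.88)
v4: (3.5,3) → rotate → (-4.05503,2.19243) → ×s → (-3.16292,1.71009) → (-3.16,1.71)

Cross-section at z=1: (0.67,-3.92) (1.82,0.70) (0.53,1.88) (-3.16,1.71)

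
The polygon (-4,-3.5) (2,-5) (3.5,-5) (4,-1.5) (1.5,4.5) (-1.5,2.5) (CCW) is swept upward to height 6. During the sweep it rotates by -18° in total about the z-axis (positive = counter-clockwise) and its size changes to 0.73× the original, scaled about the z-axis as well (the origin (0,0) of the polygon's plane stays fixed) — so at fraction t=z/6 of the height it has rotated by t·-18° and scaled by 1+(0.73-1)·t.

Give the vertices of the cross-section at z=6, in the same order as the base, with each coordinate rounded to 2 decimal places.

Cross-section at z=6: (-3.57,-1.53) (0.26,-3.92) (1.30,-4.26) (2.44,-1.94) (2.06,2.79) (-0.48,2.07)

t = z/height = 6/6 = 1
s = 1 + (scale-1)·z/height = 1 + (0.73-1)·6/6 = 0.730000
θ = twist·z/height = -18°·6/6 = -18.0000° = -0.314159 rad
cos θ = 0.951057, sin θ = -0.309017 (intermediates below are computed at full precision and shown rounded to 5 d.p.)
v1: (-4,-3.5) → rotate → (-4.88579,-2.09263) → ×s → (-3.56662,-1.52762) → (-3.57,-1.53)
v2: (2,-5) → rotate → (0.35703,-5.37332) → ×s → (0.26063,-3.92252) → (0.26,-3.92)
v3: (3.5,-5) → rotate → (1.78361,-5.83684) → ×s → (1.30204,-4.26089) → (1.30,-4.26)
v4: (4,-1.5) → rotate → (3.34070,-2.66265) → ×s → (2.43871,-1.94374) → (2.44,-1.94)
v5: (1.5,4.5) → rotate → (2.81716,3.81623) → ×s → (2.05653,2.78585) → (2.06,2.79)
v6: (-1.5,2.5) → rotate → (-0.65404,2.84117) → ×s → (-0.47745,2.07405) → (-0.48,2.07)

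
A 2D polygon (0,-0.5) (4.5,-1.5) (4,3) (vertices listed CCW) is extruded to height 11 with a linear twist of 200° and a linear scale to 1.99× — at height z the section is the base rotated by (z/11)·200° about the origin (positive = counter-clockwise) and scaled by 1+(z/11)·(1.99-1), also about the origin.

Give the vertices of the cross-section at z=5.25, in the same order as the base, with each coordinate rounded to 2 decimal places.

Cross-section at z=5.25: (0.73,0.07) (1.57,6.81) (-4.96,5.44)

t = z/height = 5.25/11 = 0.477273
s = 1 + (scale-1)·z/height = 1 + (1.99-1)·5.25/11 = 1.472500
θ = twist·z/height = 200°·5.25/11 = 95.4545° = 1.665996 rad
cos θ = -0.095056, sin θ = 0.995472 (intermediates below are computed at full precision and shown rounded to 5 d.p.)
v1: (0,-0.5) → rotate → (0.49774,0.04753) → ×s → (0.73292,0.06999) → (0.73,0.07)
v2: (4.5,-1.5) → rotate → (1.06546,4.62221) → ×s → (1.56888,6.80620) → (1.57,6.81)
v3: (4,3) → rotate → (-3.36664,3.69672) → ×s → (-4.95738,5.44342) → (-4.96,5.44)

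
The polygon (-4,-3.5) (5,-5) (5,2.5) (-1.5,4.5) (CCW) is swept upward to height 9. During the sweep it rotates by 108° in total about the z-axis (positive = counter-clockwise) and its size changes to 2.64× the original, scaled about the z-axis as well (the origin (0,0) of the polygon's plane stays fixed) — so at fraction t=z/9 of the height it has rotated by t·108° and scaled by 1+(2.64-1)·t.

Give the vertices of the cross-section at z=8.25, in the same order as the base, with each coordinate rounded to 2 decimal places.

t = z/height = 8.25/9 = 0.916667
s = 1 + (scale-1)·z/height = 1 + (2.64-1)·8.25/9 = 2.503333
θ = twist·z/height = 108°·8.25/9 = 99.0000° = 1.727876 rad
cos θ = -0.156434, sin θ = 0.987688 (intermediates below are computed at full precision and shown rounded to 5 d.p.)
v1: (-4,-3.5) → rotate → (4.08265,-3.40323) → ×s → (10.22023,-8.51943) → (10.22,-8.52)
v2: (5,-5) → rotate → (4.15627,5.72061) → ×s → (10.40453,14.32060) → (10.40,14.32)
v3: (5,2.5) → rotate → (-3.25139,4.54736) → ×s → (-8.13932,11.38355) → (-8.14,11.38)
v4: (-1.5,4.5) → rotate → (-4.20995,-2.18549) → ×s → (-10.53890,-5.47100) → (-10.54,-5.47)

Cross-section at z=8.25: (10.22,-8.52) (10.40,14.32) (-8.14,11.38) (-10.54,-5.47)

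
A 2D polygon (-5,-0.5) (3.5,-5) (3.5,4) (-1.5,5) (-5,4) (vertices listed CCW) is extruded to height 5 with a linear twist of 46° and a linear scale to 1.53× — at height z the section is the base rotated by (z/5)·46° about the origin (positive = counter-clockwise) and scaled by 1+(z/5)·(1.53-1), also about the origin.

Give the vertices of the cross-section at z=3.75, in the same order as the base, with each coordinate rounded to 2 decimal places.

Cross-section at z=3.75: (-5.36,-4.53) (7.99,-2.99) (0.86,7.38) (-5.69,4.57) (-8.92,0.65)

t = z/height = 3.75/5 = 0.75
s = 1 + (scale-1)·z/height = 1 + (1.53-1)·3.75/5 = 1.397500
θ = twist·z/height = 46°·3.75/5 = 34.5000° = 0.602139 rad
cos θ = 0.824126, sin θ = 0.566406 (intermediates below are computed at full precision and shown rounded to 5 d.p.)
v1: (-5,-0.5) → rotate → (-3.83743,-3.24409) → ×s → (-5.36281,-4.53362) → (-5.36,-4.53)
v2: (3.5,-5) → rotate → (5.71647,-2.13821) → ×s → (7.98877,-2.98815) → (7.99,-2.99)
v3: (3.5,4) → rotate → (0.61882,5.27893) → ×s → (0.86480,7.37730) → (0.86,7.38)
v4: (-1.5,5) → rotate → (-4.06822,3.27102) → ×s → (-5.68534,4.57125) → (-5.69,4.57)
v5: (-5,4) → rotate → (-6.38626,0.46447) → ×s → (-8.92479,0.64910) → (-8.92,0.65)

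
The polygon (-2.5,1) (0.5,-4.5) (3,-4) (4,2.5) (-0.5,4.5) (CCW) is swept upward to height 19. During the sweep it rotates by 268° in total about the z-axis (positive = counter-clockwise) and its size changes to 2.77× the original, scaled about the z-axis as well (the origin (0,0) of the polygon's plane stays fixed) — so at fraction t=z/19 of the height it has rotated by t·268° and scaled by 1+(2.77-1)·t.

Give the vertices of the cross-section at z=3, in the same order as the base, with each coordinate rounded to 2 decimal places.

Cross-section at z=3: (-3.23,-1.21) (4.35,-3.83) (6.28,-1.20) (1.63,5.81) (-4.35,3.83)

t = z/height = 3/19 = 0.157895
s = 1 + (scale-1)·z/height = 1 + (2.77-1)·3/19 = 1.279474
θ = twist·z/height = 268°·3/19 = 42.3158° = 0.738550 rad
cos θ = 0.739446, sin θ = 0.673216 (intermediates below are computed at full precision and shown rounded to 5 d.p.)
v1: (-2.5,1) → rotate → (-2.52183,-0.94360) → ×s → (-3.22662,-1.20731) → (-3.23,-1.21)
v2: (0.5,-4.5) → rotate → (3.39920,-2.99090) → ×s → (4.34918,-3.82677) → (4.35,-3.83)
v3: (3,-4) → rotate → (4.91120,-0.93813) → ×s → (6.28375,-1.20032) → (6.28,-1.20)
v4: (4,2.5) → rotate → (1.27474,4.54148) → ×s → (1.63100,5.81070) → (1.63,5.81)
v5: (-0.5,4.5) → rotate → (-3.39920,2.99090) → ×s → (-4.34918,3.82677) → (-4.35,3.83)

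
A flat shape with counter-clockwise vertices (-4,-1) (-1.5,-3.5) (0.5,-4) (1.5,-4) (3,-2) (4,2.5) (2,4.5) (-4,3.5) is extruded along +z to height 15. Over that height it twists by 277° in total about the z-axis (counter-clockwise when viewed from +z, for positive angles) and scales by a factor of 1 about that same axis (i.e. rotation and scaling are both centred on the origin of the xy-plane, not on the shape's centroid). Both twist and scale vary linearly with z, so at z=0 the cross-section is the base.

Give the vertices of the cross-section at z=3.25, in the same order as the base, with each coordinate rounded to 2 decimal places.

Cross-section at z=3.25: (-1.13,-3.96) (2.28,-3.05) (3.71,-1.57) (4.21,-0.70) (3.23,1.60) (-0.17,4.71) (-2.90,3.98) (-5.03,-1.72)

t = z/height = 3.25/15 = 0.216667
s = 1 + (scale-1)·z/height = 1 + (1-1)·3.25/15 = 1.000000
θ = twist·z/height = 277°·3.25/15 = 60.0167° = 1.047488 rad
cos θ = 0.499748, sin θ = 0.866171 (intermediates below are computed at full precision and shown rounded to 5 d.p.)
v1: (-4,-1) → rotate → (-1.13282,-3.96443) → ×s → (-1.13282,-3.96443) → (-1.13,-3.96)
v2: (-1.5,-3.5) → rotate → (2.28198,-3.04837) → ×s → (2.28198,-3.04837) → (2.28,-3.05)
v3: (0.5,-4) → rotate → (3.71456,-1.56591) → ×s → (3.71456,-1.56591) → (3.71,-1.57)
v4: (1.5,-4) → rotate → (4.21431,-0.69974) → ×s → (4.21431,-0.69974) → (4.21,-0.70)
v5: (3,-2) → rotate → (3.23159,1.59902) → ×s → (3.23159,1.59902) → (3.23,1.60)
v6: (4,2.5) → rotate → (-0.16643,4.71405) → ×s → (-0.16643,4.71405) → (-0.17,4.71)
v7: (2,4.5) → rotate → (-2.89827,3.98121) → ×s → (-2.89827,3.98121) → (-2.90,3.98)
v8: (-4,3.5) → rotate → (-5.03059,-1.71557) → ×s → (-5.03059,-1.71557) → (-5.03,-1.72)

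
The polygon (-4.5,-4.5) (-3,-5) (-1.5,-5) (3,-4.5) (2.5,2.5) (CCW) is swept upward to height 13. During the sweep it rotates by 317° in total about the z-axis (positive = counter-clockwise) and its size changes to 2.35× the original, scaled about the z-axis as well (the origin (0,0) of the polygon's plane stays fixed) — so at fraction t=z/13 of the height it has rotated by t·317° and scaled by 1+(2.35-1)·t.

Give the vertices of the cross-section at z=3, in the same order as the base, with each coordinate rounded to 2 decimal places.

Cross-section at z=3: (3.94,-7.36) (5.14,-5.67) (5.71,-3.78) (6.79,2.06) (-2.19,4.09)

t = z/height = 3/13 = 0.230769
s = 1 + (scale-1)·z/height = 1 + (2.35-1)·3/13 = 1.311538
θ = twist·z/height = 317°·3/13 = 73.1538° = 1.276775 rad
cos θ = 0.289803, sin θ = 0.957086 (intermediates below are computed at full precision and shown rounded to 5 d.p.)
v1: (-4.5,-4.5) → rotate → (3.00278,-5.61100) → ×s → (3.93826,-7.35904) → (3.94,-7.36)
v2: (-3,-5) → rotate → (3.91602,-4.32027) → ×s → (5.13602,-5.66620) → (5.14,-5.67)
v3: (-1.5,-5) → rotate → (4.35073,-2.88464) → ×s → (5.70615,-3.78332) → (5.71,-3.78)
v4: (3,-4.5) → rotate → (5.17630,1.56715) → ×s → (6.78891,2.05537) → (6.79,2.06)
v5: (2.5,2.5) → rotate → (-1.66821,3.11722) → ×s → (-2.18792,4.08836) → (-2.19,4.09)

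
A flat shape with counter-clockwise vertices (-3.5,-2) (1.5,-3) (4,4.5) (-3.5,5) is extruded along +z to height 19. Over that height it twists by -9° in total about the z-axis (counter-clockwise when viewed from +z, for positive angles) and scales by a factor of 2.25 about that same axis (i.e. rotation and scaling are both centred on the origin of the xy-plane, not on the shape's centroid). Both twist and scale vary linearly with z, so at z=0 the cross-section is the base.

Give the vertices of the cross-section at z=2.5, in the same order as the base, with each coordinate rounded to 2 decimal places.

t = z/height = 2.5/19 = 0.131579
s = 1 + (scale-1)·z/height = 1 + (2.25-1)·2.5/19 = 1.164474
θ = twist·z/height = -9°·2.5/19 = -1.1842° = -0.020668 rad
cos θ = 0.999786, sin θ = -0.020667 (intermediates below are computed at full precision and shown rounded to 5 d.p.)
v1: (-3.5,-2) → rotate → (-3.54059,-1.92724) → ×s → (-4.12292,-2.24422) → (-4.12,-2.24)
v2: (1.5,-3) → rotate → (1.43768,-3.03036) → ×s → (1.67414,-3.52877) → (1.67,-3.53)
v3: (4,4.5) → rotate → (4.09215,4.41637) → ×s → (4.76520,5.14275) → (4.77,5.14)
v4: (-3.5,5) → rotate → (-3.39592,5.07127) → ×s → (-3.95446,5.90536) → (-3.95,5.91)

Cross-section at z=2.5: (-4.12,-2.24) (1.67,-3.53) (4.77,5.14) (-3.95,5.91)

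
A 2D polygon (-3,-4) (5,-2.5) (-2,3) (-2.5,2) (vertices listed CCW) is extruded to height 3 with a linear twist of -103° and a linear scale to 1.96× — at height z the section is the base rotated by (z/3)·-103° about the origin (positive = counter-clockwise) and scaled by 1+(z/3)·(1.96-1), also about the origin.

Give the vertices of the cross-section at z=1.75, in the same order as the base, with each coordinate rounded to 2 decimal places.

Cross-section at z=1.75: (-7.74,0.94) (0.51,-8.71) (2.50,5.04) (0.76,4.94)

t = z/height = 1.75/3 = 0.583333
s = 1 + (scale-1)·z/height = 1 + (1.96-1)·1.75/3 = 1.560000
θ = twist·z/height = -103°·1.75/3 = -60.0833° = -1.048652 rad
cos θ = 0.498740, sin θ = -0.866752 (intermediates below are computed at full precision and shown rounded to 5 d.p.)
v1: (-3,-4) → rotate → (-4.96323,0.60530) → ×s → (-7.74263,0.94426) → (-7.74,0.94)
v2: (5,-2.5) → rotate → (0.32682,-5.58061) → ×s → (0.50984,-8.70575) → (0.51,-8.71)
v3: (-2,3) → rotate → (1.60278,3.22972) → ×s → (2.50033,5.03837) → (2.50,5.04)
v4: (-2.5,2) → rotate → (0.48665,3.16436) → ×s → (0.75918,4.93640) → (0.76,4.94)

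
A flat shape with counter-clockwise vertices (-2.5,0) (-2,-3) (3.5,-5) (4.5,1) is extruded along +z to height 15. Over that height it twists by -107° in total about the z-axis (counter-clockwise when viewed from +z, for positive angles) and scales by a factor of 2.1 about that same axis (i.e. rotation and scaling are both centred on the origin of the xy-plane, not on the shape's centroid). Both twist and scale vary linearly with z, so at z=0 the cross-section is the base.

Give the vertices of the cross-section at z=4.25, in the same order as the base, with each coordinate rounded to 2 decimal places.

Cross-section at z=4.25: (-2.83,1.66) (-4.25,-2.07) (0.65,-7.98) (5.76,-1.85)

t = z/height = 4.25/15 = 0.283333
s = 1 + (scale-1)·z/height = 1 + (2.1-1)·4.25/15 = 1.311667
θ = twist·z/height = -107°·4.25/15 = -30.3167° = -0.529126 rad
cos θ = 0.863249, sin θ = -0.504779 (intermediates below are computed at full precision and shown rounded to 5 d.p.)
v1: (-2.5,0) → rotate → (-2.15812,1.26195) → ×s → (-2.83074,1.65525) → (-2.83,1.66)
v2: (-2,-3) → rotate → (-3.24083,-1.58019) → ×s → (-4.25089,-2.07268) → (-4.25,-2.07)
v3: (3.5,-5) → rotate → (0.49748,-6.08297) → ×s → (0.65252,-7.97883) → (0.65,-7.98)
v4: (4.5,1) → rotate → (4.38940,-1.40826) → ×s → (5.75743,-1.84716) → (5.76,-1.85)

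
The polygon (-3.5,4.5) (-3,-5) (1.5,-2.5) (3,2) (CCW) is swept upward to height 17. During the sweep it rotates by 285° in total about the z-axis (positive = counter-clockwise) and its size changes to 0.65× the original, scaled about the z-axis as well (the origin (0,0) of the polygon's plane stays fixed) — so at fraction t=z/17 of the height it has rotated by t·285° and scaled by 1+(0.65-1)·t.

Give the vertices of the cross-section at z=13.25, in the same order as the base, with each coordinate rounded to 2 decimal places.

t = z/height = 13.25/17 = 0.779412
s = 1 + (scale-1)·z/height = 1 + (0.65-1)·13.25/17 = 0.727206
θ = twist·z/height = 285°·13.25/17 = 222.1324° = 3.876941 rad
cos θ = -0.741597, sin θ = -0.670845 (intermediates below are computed at full precision and shown rounded to 5 d.p.)
v1: (-3.5,4.5) → rotate → (5.61439,-0.98923) → ×s → (4.08282,-0.71937) → (4.08,-0.72)
v2: (-3,-5) → rotate → (-1.12944,5.72052) → ×s → (-0.82133,4.16000) → (-0.82,4.16)
v3: (1.5,-2.5) → rotate → (-2.78951,0.84772) → ×s → (-2.02855,0.61647) → (-2.03,0.62)
v4: (3,2) → rotate → (-0.88310,-3.49573) → ×s → (-0.64220,-2.54212) → (-0.64,-2.54)

Cross-section at z=13.25: (4.08,-0.72) (-0.82,4.16) (-2.03,0.62) (-0.64,-2.54)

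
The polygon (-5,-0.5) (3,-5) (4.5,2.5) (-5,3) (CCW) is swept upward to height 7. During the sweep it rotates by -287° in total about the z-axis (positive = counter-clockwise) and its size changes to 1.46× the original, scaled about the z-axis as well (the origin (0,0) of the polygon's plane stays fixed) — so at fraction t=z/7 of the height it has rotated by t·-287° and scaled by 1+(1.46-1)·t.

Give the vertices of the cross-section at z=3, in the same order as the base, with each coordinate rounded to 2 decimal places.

Cross-section at z=3: (2.76,5.35) (-6.98,0.25) (-0.42,-6.15) (6.27,3.06)

t = z/height = 3/7 = 0.428571
s = 1 + (scale-1)·z/height = 1 + (1.46-1)·3/7 = 1.197143
θ = twist·z/height = -287°·3/7 = -123.0000° = -2.146755 rad
cos θ = -0.544639, sin θ = -0.838671 (intermediates below are computed at full precision and shown rounded to 5 d.p.)
v1: (-5,-0.5) → rotate → (2.30386,4.46567) → ×s → (2.75805,5.34605) → (2.76,5.35)
v2: (3,-5) → rotate → (-5.82727,0.20718) → ×s → (-6.97607,0.24803) → (-6.98,0.25)
v3: (4.5,2.5) → rotate → (-0.35420,-5.13562) → ×s → (-0.42403,-6.14806) → (-0.42,-6.15)
v4: (-5,3) → rotate → (5.23921,2.55944) → ×s → (6.27208,3.06401) → (6.27,3.06)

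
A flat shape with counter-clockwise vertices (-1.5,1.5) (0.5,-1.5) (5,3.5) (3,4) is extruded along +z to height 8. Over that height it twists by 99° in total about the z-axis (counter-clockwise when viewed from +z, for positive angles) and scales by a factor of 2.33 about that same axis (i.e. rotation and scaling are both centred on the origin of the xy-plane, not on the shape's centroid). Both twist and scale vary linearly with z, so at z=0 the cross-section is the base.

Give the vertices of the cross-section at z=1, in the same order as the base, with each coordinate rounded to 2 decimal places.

t = z/height = 1/8 = 0.125
s = 1 + (scale-1)·z/height = 1 + (2.33-1)·1/8 = 1.166250
θ = twist·z/height = 99°·1/8 = 12.3750° = 0.215984 rad
cos θ = 0.976766, sin θ = 0.214309 (intermediates below are computed at full precision and shown rounded to 5 d.p.)
v1: (-1.5,1.5) → rotate → (-1.78661,1.14369) → ×s → (-2.08364,1.33382) → (-2.08,1.33)
v2: (0.5,-1.5) → rotate → (0.80985,-1.35799) → ×s → (0.94448,-1.58376) → (0.94,-1.58)
v3: (5,3.5) → rotate → (4.13375,4.49023) → ×s → (4.82098,5.23673) → (4.82,5.24)
v4: (3,4) → rotate → (2.07306,4.54999) → ×s → (2.41771,5.30643) → (2.42,5.31)

Cross-section at z=1: (-2.08,1.33) (0.94,-1.58) (4.82,5.24) (2.42,5.31)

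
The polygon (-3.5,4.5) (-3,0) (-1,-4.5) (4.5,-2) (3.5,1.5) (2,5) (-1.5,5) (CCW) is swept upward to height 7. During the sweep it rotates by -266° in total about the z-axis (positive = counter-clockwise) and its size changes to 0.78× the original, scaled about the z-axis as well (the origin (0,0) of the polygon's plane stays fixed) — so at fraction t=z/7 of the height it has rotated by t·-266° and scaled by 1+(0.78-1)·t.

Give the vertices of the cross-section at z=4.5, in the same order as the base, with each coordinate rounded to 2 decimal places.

t = z/height = 4.5/7 = 0.642857
s = 1 + (scale-1)·z/height = 1 + (0.78-1)·4.5/7 = 0.858571
θ = twist·z/height = -266°·4.5/7 = -171.0000° = -2.984513 rad
cos θ = -0.987688, sin θ = -0.156434 (intermediates below are computed at full precision and shown rounded to 5 d.p.)
v1: (-3.5,4.5) → rotate → (4.16086,-3.89708) → ×s → (3.57240,-3.34592) → (3.57,-3.35)
v2: (-3,0) → rotate → (2.96307,0.46930) → ×s → (2.54400,0.40293) → (2.54,0.40)
v3: (-1,-4.5) → rotate → (0.28373,4.60103) → ×s → (0.24361,3.95031) → (0.24,3.95)
v4: (4.5,-2) → rotate → (-4.75747,1.27142) → ×s → (-4.08462,1.09161) → (-4.08,1.09)
v5: (3.5,1.5) → rotate → (-3.22226,-2.02905) → ×s → (-2.76654,-1.74209) → (-2.77,-1.74)
v6: (2,5) → rotate → (-1.19320,-5.25131) → ×s → (-1.02445,-4.50863) → (-1.02,-4.51)
v7: (-1.5,5) → rotate → (2.26370,-4.70379) → ×s → (1.94355,-4.03854) → (1.94,-4.04)

Cross-section at z=4.5: (3.57,-3.35) (2.54,0.40) (0.24,3.95) (-4.08,1.09) (-2.77,-1.74) (-1.02,-4.51) (1.94,-4.04)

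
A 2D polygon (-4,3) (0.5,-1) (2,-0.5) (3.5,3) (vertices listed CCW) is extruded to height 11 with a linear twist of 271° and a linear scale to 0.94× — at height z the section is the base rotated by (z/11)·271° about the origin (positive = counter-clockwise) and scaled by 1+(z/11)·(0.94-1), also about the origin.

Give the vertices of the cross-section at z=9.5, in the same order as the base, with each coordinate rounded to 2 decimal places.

t = z/height = 9.5/11 = 0.863636
s = 1 + (scale-1)·z/height = 1 + (0.94-1)·9.5/11 = 0.948182
θ = twist·z/height = 271°·9.5/11 = 234.0455° = 4.084864 rad
cos θ = -0.587143, sin θ = -0.809483 (intermediates below are computed at full precision and shown rounded to 5 d.p.)
v1: (-4,3) → rotate → (4.77702,1.47650) → ×s → (4.52949,1.39999) → (4.53,1.40)
v2: (0.5,-1) → rotate → (-1.10305,0.18240) → ×s → (-1.04590,0.17295) → (-1.05,0.17)
v3: (2,-0.5) → rotate → (-1.57903,-1.32539) → ×s → (-1.49721,-1.25671) → (-1.50,-1.26)
v4: (3.5,3) → rotate → (0.37345,-4.59462) → ×s → (0.35410,-4.35654) → (0.35,-4.36)

Cross-section at z=9.5: (4.53,1.40) (-1.05,0.17) (-1.50,-1.26) (0.35,-4.36)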